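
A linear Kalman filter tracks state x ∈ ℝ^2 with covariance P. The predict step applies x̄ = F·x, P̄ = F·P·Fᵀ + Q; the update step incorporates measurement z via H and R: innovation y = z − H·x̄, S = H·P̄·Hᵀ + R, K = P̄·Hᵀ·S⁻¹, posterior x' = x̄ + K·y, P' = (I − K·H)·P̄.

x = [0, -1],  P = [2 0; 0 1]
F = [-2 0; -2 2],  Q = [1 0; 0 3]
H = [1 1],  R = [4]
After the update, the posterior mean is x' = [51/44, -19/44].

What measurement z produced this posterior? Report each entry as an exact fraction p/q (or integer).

z = [1]

x̄ = F·x = [0, -2]
P̄ = F·P·Fᵀ + Q = [9 8; 8 15]
S = H·P̄·Hᵀ + R = [44]
K = P̄·Hᵀ·S⁻¹ = [17/44; 23/44]
x' − x̄ = [51/44, 69/44] = K·y
y = (KᵀK)⁻¹·Kᵀ·(x' − x̄) = [3]
z = y + H·x̄ = [3] + [-2] = [1]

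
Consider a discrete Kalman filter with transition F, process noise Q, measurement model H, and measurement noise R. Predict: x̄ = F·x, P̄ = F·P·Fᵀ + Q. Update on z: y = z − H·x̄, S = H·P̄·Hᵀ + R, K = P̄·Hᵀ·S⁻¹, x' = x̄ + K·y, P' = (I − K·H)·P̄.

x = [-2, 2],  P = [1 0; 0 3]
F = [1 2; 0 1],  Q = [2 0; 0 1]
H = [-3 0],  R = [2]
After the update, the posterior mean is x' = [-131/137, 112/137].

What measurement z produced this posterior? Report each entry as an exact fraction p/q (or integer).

z = [3]

x̄ = F·x = [2, 2]
P̄ = F·P·Fᵀ + Q = [15 6; 6 4]
S = H·P̄·Hᵀ + R = [137]
K = P̄·Hᵀ·S⁻¹ = [-45/137; -18/137]
x' − x̄ = [-405/137, -162/137] = K·y
y = (KᵀK)⁻¹·Kᵀ·(x' − x̄) = [9]
z = y + H·x̄ = [9] + [-6] = [3]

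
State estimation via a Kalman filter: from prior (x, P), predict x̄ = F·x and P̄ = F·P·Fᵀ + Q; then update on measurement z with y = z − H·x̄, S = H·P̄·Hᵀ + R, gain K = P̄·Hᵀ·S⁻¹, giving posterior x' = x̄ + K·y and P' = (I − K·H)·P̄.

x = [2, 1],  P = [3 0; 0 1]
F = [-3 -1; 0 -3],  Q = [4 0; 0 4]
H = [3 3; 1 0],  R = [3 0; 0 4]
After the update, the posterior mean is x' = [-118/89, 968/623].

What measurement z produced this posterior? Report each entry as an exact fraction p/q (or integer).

x̄ = F·x = [-7, -3]
P̄ = F·P·Fᵀ + Q = [32 3; 3 13]
S = H·P̄·Hᵀ + R = [462 105; 105 36]
K = P̄·Hᵀ·S⁻¹ = [20/267 179/267; 157/623 -58/89]
x' − x̄ = [505/89, 2837/623] = K·y
y = (KᵀK)⁻¹·Kᵀ·(x' − x̄) = [31, 5]
z = y + H·x̄ = [31, 5] + [-30, -7] = [1, -2]

z = [1, -2]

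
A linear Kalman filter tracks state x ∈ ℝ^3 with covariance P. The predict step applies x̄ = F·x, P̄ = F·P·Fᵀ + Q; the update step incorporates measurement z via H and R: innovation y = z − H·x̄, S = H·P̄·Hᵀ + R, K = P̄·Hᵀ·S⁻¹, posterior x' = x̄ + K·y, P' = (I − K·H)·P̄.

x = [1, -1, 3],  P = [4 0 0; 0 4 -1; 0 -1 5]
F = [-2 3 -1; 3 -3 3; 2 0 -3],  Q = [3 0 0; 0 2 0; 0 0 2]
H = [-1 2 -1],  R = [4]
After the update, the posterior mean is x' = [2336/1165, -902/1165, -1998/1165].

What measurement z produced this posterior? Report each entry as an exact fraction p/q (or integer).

z = [-2]

x̄ = F·x = [-8, 15, -7]
P̄ = F·P·Fᵀ + Q = [66 -87 8; -87 137 -30; 8 -30 63]
S = H·P̄·Hᵀ + R = [1165]
K = P̄·Hᵀ·S⁻¹ = [-248/1165; 391/1165; -131/1165]
x' − x̄ = [11656/1165, -18377/1165, 6157/1165] = K·y
y = (KᵀK)⁻¹·Kᵀ·(x' − x̄) = [-47]
z = y + H·x̄ = [-47] + [45] = [-2]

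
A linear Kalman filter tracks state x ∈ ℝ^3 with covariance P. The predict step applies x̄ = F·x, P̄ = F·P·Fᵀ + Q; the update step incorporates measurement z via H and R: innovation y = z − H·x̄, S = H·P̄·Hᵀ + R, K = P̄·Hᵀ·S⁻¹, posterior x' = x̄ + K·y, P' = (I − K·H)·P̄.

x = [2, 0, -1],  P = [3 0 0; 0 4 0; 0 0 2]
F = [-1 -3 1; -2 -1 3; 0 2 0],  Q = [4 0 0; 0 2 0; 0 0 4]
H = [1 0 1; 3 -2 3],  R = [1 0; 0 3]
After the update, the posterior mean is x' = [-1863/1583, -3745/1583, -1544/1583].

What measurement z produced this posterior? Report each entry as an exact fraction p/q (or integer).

z = [-2, -2]

x̄ = F·x = [-3, -7, 0]
P̄ = F·P·Fᵀ + Q = [45 24 -24; 24 36 -8; -24 -8 20]
S = H·P̄·Hᵀ + R = [18 19; 19 108]
K = P̄·Hᵀ·S⁻¹ = [1983/1583 -129/1583; 2184/1583 -736/1583; -508/1583 148/1583]
x' − x̄ = [2886/1583, 7336/1583, -1544/1583] = K·y
y = (KᵀK)⁻¹·Kᵀ·(x' − x̄) = [1, -7]
z = y + H·x̄ = [1, -7] + [-3, 5] = [-2, -2]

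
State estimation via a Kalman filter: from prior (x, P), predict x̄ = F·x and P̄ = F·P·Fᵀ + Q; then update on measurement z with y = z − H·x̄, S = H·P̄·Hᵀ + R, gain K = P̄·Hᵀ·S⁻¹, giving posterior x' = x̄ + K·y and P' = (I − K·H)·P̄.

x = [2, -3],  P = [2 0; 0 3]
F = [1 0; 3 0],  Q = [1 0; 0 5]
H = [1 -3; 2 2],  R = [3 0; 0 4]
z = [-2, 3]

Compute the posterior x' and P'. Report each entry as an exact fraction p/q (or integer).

x' = [9/14, 13/14]
P' = [45/91 2/91; 2/91 67/273]

x̄ = F·x = [2, 6]
P̄ = F·P·Fᵀ + Q = [3 6; 6 23]
y = z − H·x̄ = [14, -13]
S = H·P̄·Hᵀ + R = [177 -156; -156 156]
K = P̄·Hᵀ·S⁻¹ = [1/7 47/182; -5/21 73/546]
x' = x̄ + K·y = [9/14, 13/14]
P' = (I − K·H)·P̄ = [45/91 2/91; 2/91 67/273]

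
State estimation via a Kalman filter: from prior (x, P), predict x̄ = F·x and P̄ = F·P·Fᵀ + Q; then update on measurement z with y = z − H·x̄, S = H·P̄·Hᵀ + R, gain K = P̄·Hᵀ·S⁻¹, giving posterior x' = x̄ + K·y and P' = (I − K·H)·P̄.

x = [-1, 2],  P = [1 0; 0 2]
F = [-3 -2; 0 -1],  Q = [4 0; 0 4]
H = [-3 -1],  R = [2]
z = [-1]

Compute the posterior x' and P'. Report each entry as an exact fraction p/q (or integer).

x' = [181/221, -334/221]
P' = [152/221 -322/221; -322/221 1002/221]

x̄ = F·x = [-1, -2]
P̄ = F·P·Fᵀ + Q = [21 4; 4 6]
y = z − H·x̄ = [-6]
S = H·P̄·Hᵀ + R = [221]
K = P̄·Hᵀ·S⁻¹ = [-67/221; -18/221]
x' = x̄ + K·y = [181/221, -334/221]
P' = (I − K·H)·P̄ = [152/221 -322/221; -322/221 1002/221]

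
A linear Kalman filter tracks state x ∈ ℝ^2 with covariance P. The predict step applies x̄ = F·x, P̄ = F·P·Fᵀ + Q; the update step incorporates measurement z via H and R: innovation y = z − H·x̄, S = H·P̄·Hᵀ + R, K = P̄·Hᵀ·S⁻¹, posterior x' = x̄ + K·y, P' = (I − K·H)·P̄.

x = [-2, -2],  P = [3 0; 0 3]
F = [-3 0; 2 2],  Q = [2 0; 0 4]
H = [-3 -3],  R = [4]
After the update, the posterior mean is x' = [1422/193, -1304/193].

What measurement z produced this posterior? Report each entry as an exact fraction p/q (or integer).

z = [-2]

x̄ = F·x = [6, -8]
P̄ = F·P·Fᵀ + Q = [29 -18; -18 28]
S = H·P̄·Hᵀ + R = [193]
K = P̄·Hᵀ·S⁻¹ = [-33/193; -30/193]
x' − x̄ = [264/193, 240/193] = K·y
y = (KᵀK)⁻¹·Kᵀ·(x' − x̄) = [-8]
z = y + H·x̄ = [-8] + [6] = [-2]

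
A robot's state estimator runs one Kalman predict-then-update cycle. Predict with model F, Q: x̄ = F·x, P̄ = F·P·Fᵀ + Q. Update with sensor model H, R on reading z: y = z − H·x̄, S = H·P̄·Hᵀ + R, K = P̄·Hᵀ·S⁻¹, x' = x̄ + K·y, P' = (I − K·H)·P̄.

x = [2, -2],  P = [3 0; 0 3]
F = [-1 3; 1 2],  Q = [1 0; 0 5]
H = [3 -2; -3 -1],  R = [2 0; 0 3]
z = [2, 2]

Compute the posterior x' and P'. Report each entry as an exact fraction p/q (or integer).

x̄ = F·x = [-8, -2]
P̄ = F·P·Fᵀ + Q = [31 15; 15 20]
y = z − H·x̄ = [22, -24]
S = H·P̄·Hᵀ + R = [181 -194; -194 392]
K = P̄·Hᵀ·S⁻¹ = [936/8329 -3663/16658; -5325/16658 -10795/33316]
x' = x̄ + K·y = [-2084/8329, -10463/8329]
P' = (I − K·H)·P̄ = [1429/8329 2415/16658; 2415/16658 17895/33316]

x' = [-2084/8329, -10463/8329]
P' = [1429/8329 2415/16658; 2415/16658 17895/33316]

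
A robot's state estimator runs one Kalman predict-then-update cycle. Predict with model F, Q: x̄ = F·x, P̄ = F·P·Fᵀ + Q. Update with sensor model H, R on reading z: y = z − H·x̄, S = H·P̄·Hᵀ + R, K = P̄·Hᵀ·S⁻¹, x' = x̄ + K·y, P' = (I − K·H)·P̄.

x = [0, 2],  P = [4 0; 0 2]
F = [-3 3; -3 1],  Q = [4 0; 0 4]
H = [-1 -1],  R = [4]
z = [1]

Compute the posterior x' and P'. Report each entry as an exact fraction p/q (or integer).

x̄ = F·x = [6, 2]
P̄ = F·P·Fᵀ + Q = [58 42; 42 42]
y = z − H·x̄ = [9]
S = H·P̄·Hᵀ + R = [188]
K = P̄·Hᵀ·S⁻¹ = [-25/47; -21/47]
x' = x̄ + K·y = [57/47, -95/47]
P' = (I − K·H)·P̄ = [226/47 -126/47; -126/47 210/47]

x' = [57/47, -95/47]
P' = [226/47 -126/47; -126/47 210/47]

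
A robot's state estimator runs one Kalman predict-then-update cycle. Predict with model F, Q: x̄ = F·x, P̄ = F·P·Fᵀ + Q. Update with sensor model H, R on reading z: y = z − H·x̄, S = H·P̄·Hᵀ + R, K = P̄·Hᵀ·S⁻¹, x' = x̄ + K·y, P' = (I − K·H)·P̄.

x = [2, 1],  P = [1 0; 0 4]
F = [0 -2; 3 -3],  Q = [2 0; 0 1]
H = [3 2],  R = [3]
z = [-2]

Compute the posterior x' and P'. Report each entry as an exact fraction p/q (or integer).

x̄ = F·x = [-2, 3]
P̄ = F·P·Fᵀ + Q = [18 24; 24 46]
y = z − H·x̄ = [-2]
S = H·P̄·Hᵀ + R = [637]
K = P̄·Hᵀ·S⁻¹ = [102/637; 164/637]
x' = x̄ + K·y = [-1478/637, 1583/637]
P' = (I − K·H)·P̄ = [1062/637 -1440/637; -1440/637 2406/637]

x' = [-1478/637, 1583/637]
P' = [1062/637 -1440/637; -1440/637 2406/637]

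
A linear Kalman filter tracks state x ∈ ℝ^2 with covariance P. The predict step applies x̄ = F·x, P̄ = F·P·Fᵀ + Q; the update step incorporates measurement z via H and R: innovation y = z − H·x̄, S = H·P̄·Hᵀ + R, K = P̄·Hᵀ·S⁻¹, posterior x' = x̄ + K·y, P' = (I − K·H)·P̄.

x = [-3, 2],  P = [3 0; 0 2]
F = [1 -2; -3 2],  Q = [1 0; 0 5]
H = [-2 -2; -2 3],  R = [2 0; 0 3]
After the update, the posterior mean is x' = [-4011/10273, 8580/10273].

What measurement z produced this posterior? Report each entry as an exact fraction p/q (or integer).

x̄ = F·x = [-7, 13]
P̄ = F·P·Fᵀ + Q = [12 -17; -17 40]
S = H·P̄·Hᵀ + R = [74 -158; -158 615]
K = P̄·Hᵀ·S⁻¹ = [-2850/10273 -1985/10273; -1979/10273 2064/10273]
x' − x̄ = [67900/10273, -124969/10273] = K·y
y = (KᵀK)⁻¹·Kᵀ·(x' − x̄) = [11, -50]
z = y + H·x̄ = [11, -50] + [-12, 53] = [-1, 3]

z = [-1, 3]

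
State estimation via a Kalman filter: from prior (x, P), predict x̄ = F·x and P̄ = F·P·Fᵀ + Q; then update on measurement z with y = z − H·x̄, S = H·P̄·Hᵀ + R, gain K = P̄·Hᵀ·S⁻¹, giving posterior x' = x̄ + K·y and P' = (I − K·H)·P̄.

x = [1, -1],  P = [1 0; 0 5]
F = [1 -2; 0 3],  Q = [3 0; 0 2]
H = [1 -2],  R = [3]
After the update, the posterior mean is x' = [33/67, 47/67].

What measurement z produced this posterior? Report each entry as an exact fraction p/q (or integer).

z = [-1]

x̄ = F·x = [3, -3]
P̄ = F·P·Fᵀ + Q = [24 -30; -30 47]
S = H·P̄·Hᵀ + R = [335]
K = P̄·Hᵀ·S⁻¹ = [84/335; -124/335]
x' − x̄ = [-168/67, 248/67] = K·y
y = (KᵀK)⁻¹·Kᵀ·(x' − x̄) = [-10]
z = y + H·x̄ = [-10] + [9] = [-1]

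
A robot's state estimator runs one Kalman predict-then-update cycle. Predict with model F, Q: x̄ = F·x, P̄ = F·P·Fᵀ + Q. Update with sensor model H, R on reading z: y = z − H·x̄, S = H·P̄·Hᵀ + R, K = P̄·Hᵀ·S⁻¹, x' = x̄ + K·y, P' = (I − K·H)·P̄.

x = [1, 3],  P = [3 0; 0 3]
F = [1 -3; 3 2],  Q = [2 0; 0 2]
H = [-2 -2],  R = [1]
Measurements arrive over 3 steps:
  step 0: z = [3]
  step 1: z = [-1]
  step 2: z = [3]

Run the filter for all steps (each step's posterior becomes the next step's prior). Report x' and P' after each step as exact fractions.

step 0: x' = [-1998/221, 1669/221], P' = [4956/221 -4933/221; -4933/221 4965/221]
step 1: x' = [1754555/498657, -1514998/498657], P' = [1355077/498657 -1255787/498657; -1255787/498657 1281106/498657]
step 2: x' = [-204241157/140511705, 2754803/140511705], P' = [365081903/140511705 -338495732/140511705; -338495732/140511705 346912823/140511705]

step 0: x̄ = F·x = [-8, 9]
step 0: P̄ = F·P·Fᵀ + Q = [32 -9; -9 41]
step 0: y = z − H·x̄ = [5]
step 0: S = H·P̄·Hᵀ + R = [221]
step 0: K = P̄·Hᵀ·S⁻¹ = [-46/221; -64/221]
step 0: x' = x̄ + K·y = [-1998/221, 1669/221]
step 0: P' = (I − K·H)·P̄ = [4956/221 -4933/221; -4933/221 4965/221]
step 1: x̄ = F·x = [-7005/221, -2656/221]
step 1: P̄ = F·P·Fᵀ + Q = [79681/221 19609/221; 19609/221 5710/221]
step 1: y = z − H·x̄ = [-19543/221]
step 1: S = H·P̄·Hᵀ + R = [498657/221]
step 1: K = P̄·Hᵀ·S⁻¹ = [-198580/498657; -50638/498657]
step 1: x' = x̄ + K·y = [1754555/498657, -1514998/498657]
step 1: P' = (I − K·H)·P̄ = [1355077/498657 -1255787/498657; -1255787/498657 1281106/498657]
step 2: x̄ = F·x = [6299549/498657, 2233669/498657]
step 2: P̄ = F·P·Fᵀ + Q = [21417067/498657 5169104/498657; 5169104/498657 3247987/498657]
step 2: y = z − H·x̄ = [6187469/166219]
step 2: S = H·P̄·Hᵀ + R = [46837235/166219]
step 2: K = P̄·Hᵀ·S⁻¹ = [-17724114/46837235; -5611394/46837235]
step 2: x' = x̄ + K·y = [-204241157/140511705, 2754803/140511705]
step 2: P' = (I − K·H)·P̄ = [365081903/140511705 -338495732/140511705; -338495732/140511705 346912823/140511705]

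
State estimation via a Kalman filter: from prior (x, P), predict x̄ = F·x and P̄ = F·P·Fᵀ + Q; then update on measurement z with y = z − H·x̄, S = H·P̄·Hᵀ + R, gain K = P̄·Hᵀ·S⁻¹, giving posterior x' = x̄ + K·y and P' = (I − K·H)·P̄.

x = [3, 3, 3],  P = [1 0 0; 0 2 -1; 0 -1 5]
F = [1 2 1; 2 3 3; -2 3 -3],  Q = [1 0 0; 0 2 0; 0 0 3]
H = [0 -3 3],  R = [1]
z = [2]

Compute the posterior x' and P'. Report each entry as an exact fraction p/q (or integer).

x̄ = F·x = [12, 24, -6]
P̄ = F·P·Fᵀ + Q = [11 20 -2; 20 51 -31; -2 -31 88]
y = z − H·x̄ = [92]
S = H·P̄·Hᵀ + R = [1810]
K = P̄·Hᵀ·S⁻¹ = [-33/905; -123/905; 357/1810]
x' = x̄ + K·y = [7824/905, 10404/905, 10992/905]
P' = (I − K·H)·P̄ = [7777/905 9982/905 9971/905; 9982/905 15897/905 15856/905; 9971/905 15856/905 31831/1810]

x' = [7824/905, 10404/905, 10992/905]
P' = [7777/905 9982/905 9971/905; 9982/905 15897/905 15856/905; 9971/905 15856/905 31831/1810]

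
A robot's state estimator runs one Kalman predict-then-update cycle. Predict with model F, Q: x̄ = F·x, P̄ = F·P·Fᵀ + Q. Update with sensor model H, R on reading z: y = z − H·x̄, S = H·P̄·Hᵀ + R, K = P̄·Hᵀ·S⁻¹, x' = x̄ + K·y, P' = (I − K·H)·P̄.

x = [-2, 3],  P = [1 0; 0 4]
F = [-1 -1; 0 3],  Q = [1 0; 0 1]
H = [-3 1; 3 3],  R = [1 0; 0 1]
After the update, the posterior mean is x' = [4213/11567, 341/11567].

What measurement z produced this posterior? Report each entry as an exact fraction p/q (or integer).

x̄ = F·x = [-1, 9]
P̄ = F·P·Fᵀ + Q = [6 -12; -12 37]
S = H·P̄·Hᵀ + R = [164 129; 129 172]
K = P̄·Hᵀ·S⁻¹ = [-66/269 918/11567; 67/269 2883/11567]
x' − x̄ = [15780/11567, -103762/11567] = K·y
y = (KᵀK)⁻¹·Kᵀ·(x' − x̄) = [-13, -23]
z = y + H·x̄ = [-13, -23] + [12, 24] = [-1, 1]

z = [-1, 1]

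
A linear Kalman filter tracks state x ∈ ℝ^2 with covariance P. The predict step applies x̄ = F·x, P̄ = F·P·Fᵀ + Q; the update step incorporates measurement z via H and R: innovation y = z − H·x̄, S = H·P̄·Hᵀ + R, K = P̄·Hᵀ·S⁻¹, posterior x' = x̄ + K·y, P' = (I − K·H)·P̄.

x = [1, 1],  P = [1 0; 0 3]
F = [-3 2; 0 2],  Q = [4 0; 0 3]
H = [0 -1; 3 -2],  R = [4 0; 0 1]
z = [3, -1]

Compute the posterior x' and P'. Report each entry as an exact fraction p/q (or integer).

x' = [-2135/1331, -2501/1331]
P' = [4027/2662 2796/1331; 2796/1331 4188/1331]

x̄ = F·x = [-1, 2]
P̄ = F·P·Fᵀ + Q = [25 12; 12 15]
y = z − H·x̄ = [5, 6]
S = H·P̄·Hᵀ + R = [19 -6; -6 142]
K = P̄·Hᵀ·S⁻¹ = [-699/1331 897/2662; -1047/1331 12/1331]
x' = x̄ + K·y = [-2135/1331, -2501/1331]
P' = (I − K·H)·P̄ = [4027/2662 2796/1331; 2796/1331 4188/1331]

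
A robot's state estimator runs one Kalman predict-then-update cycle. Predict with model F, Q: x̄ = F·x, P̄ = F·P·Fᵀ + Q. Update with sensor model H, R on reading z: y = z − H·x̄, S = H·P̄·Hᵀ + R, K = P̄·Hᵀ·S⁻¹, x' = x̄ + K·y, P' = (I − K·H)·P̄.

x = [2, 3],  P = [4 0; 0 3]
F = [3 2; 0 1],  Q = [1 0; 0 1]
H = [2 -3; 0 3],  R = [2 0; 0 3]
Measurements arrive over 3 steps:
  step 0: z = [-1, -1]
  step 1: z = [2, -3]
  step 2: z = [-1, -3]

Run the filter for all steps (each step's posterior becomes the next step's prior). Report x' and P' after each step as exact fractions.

step 0: x' = [-544/1053, -1/13], P' = [1249/1053 6/13; 6/13 4/13]
step 1: x' = [-32828/109803, -89074/109803], P' = [39626/36601 14592/36601; 14592/36601 9722/36601]
step 2: x' = [-61180306/31050501, -9962433/10350167], P' = [11104269/10350167 4082366/10350167; 4082366/10350167 2729930/10350167]

step 0: x̄ = F·x = [12, 3]
step 0: P̄ = F·P·Fᵀ + Q = [49 6; 6 4]
step 0: y = z − H·x̄ = [-16, -10]
step 0: S = H·P̄·Hᵀ + R = [162 0; 0 39]
step 0: K = P̄·Hᵀ·S⁻¹ = [40/81 6/13; 0 4/13]
step 0: x' = x̄ + K·y = [-544/1053, -1/13]
step 0: P' = (I − K·H)·P̄ = [1249/1053 6/13; 6/13 4/13]
step 1: x̄ = F·x = [-46/27, -1/13]
step 1: P̄ = F·P·Fᵀ + Q = [166/9 2; 2 17/13]
step 1: y = z − H·x̄ = [1817/351, -36/13]
step 1: S = H·P̄·Hᵀ + R = [7435/117 3/13; 3/13 192/13]
step 1: K = P̄·Hᵀ·S⁻¹ = [17738/36601 14592/36601; 9/36601 9722/36601]
step 1: x' = x̄ + K·y = [-32828/109803, -89074/109803]
step 1: P' = (I − K·H)·P̄ = [39626/36601 14592/36601; 14592/36601 9722/36601]
step 2: x̄ = F·x = [-276632/109803, -89074/109803]
step 2: P̄ = F·P·Fᵀ + Q = [607227/36601 63220/36601; 63220/36601 46323/36601]
step 2: y = z − H·x̄ = [10367/6459, -20729/36601]
step 2: S = H·P̄·Hᵀ + R = [127081/2153 -2211/2153; -2211/2153 526710/36601]
step 2: K = P̄·Hᵀ·S⁻¹ = [4980720/10350167 4082366/10350167; -12529/10350167 2729930/10350167]
step 2: x' = x̄ + K·y = [-61180306/31050501, -9962433/10350167]
step 2: P' = (I − K·H)·P̄ = [11104269/10350167 4082366/10350167; 4082366/10350167 2729930/10350167]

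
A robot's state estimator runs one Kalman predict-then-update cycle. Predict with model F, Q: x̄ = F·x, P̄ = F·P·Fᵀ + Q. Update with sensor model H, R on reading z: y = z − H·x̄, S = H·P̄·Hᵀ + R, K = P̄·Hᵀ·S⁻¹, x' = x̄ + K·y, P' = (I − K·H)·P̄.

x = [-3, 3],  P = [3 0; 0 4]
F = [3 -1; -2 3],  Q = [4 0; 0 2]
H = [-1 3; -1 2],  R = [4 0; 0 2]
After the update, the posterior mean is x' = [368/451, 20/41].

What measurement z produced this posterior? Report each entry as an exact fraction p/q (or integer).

x̄ = F·x = [-12, 15]
P̄ = F·P·Fᵀ + Q = [35 -30; -30 50]
S = H·P̄·Hᵀ + R = [669 485; 485 357]
K = P̄·Hᵀ·S⁻¹ = [725/1804 -1465/1804; 55/164 -15/164]
x' − x̄ = [5780/451, -595/41] = K·y
y = (KᵀK)⁻¹·Kᵀ·(x' − x̄) = [-55, -43]
z = y + H·x̄ = [-55, -43] + [57, 42] = [2, -1]

z = [2, -1]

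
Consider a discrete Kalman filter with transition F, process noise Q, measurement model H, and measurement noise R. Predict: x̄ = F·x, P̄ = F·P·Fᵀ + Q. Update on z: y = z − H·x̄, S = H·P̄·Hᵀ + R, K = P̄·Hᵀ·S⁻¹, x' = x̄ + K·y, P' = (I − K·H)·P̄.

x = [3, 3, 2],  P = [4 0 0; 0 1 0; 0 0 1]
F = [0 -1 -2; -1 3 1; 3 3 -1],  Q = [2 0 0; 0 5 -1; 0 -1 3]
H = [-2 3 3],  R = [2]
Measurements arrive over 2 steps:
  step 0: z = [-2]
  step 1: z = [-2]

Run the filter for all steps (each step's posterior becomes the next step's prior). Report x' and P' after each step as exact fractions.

step 0: x̄ = F·x = [-7, 8, 16]
step 0: P̄ = F·P·Fᵀ + Q = [7 -5 -1; -5 19 -5; -1 -5 49]
step 0: y = z − H·x̄ = [-88]
step 0: S = H·P̄·Hᵀ + R = [624]
step 0: K = P̄·Hᵀ·S⁻¹ = [-2/39; 1/12; 67/312]
step 0: x' = x̄ + K·y = [-97/39, 2/3, -113/39]
step 0: P' = (I − K·H)·P̄ = [209/39 -7/3 229/39; -7/3 44/3 -97/6; 229/39 -97/6 3155/156]
step 1: x̄ = F·x = [200/39, 62/39, -100/39]
step 1: P̄ = F·P·Fᵀ + Q = [1283/39 1487/39 1913/39; 1487/39 10583/156 16253/156; 1913/39 16253/156 34823/156]
step 1: y = z − H·x̄ = [436/39]
step 1: S = H·P̄·Hᵀ + R = [139712/39]
step 1: K = P̄·Hᵀ·S⁻¹ = [3817/69856; 17153/139712; 34481/139712]
step 1: x' = x̄ + K·y = [100227/17464, 103467/34928, 6811/34928]
step 1: P' = (I − K·H)·P̄ = [775465/34928 984689/69856 51809/69856; 984689/69856 1933785/139712 -609431/139712; 51809/69856 -609431/139712 701497/139712]

step 0: x' = [-97/39, 2/3, -113/39], P' = [209/39 -7/3 229/39; -7/3 44/3 -97/6; 229/39 -97/6 3155/156]
step 1: x' = [100227/17464, 103467/34928, 6811/34928], P' = [775465/34928 984689/69856 51809/69856; 984689/69856 1933785/139712 -609431/139712; 51809/69856 -609431/139712 701497/139712]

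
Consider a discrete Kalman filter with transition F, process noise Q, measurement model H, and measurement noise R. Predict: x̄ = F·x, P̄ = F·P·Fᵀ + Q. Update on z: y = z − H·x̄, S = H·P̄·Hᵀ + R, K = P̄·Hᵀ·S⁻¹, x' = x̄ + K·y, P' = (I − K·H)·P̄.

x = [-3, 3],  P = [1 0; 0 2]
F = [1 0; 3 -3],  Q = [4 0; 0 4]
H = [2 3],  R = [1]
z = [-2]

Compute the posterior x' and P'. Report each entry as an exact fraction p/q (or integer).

x' = [47/168, -51/56]
P' = [1319/336 -291/112; -291/112 205/112]

x̄ = F·x = [-3, -18]
P̄ = F·P·Fᵀ + Q = [5 3; 3 31]
y = z − H·x̄ = [58]
S = H·P̄·Hᵀ + R = [336]
K = P̄·Hᵀ·S⁻¹ = [19/336; 33/112]
x' = x̄ + K·y = [47/168, -51/56]
P' = (I − K·H)·P̄ = [1319/336 -291/112; -291/112 205/112]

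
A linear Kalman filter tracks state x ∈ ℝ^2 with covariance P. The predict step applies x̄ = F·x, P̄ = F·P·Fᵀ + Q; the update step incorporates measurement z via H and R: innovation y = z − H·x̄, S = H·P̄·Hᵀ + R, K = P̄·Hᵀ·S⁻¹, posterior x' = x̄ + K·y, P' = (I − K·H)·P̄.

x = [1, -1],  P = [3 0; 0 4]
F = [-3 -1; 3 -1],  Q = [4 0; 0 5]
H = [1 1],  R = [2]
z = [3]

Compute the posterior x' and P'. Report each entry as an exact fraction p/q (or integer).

x̄ = F·x = [-2, 4]
P̄ = F·P·Fᵀ + Q = [35 -23; -23 36]
y = z − H·x̄ = [1]
S = H·P̄·Hᵀ + R = [27]
K = P̄·Hᵀ·S⁻¹ = [4/9; 13/27]
x' = x̄ + K·y = [-14/9, 121/27]
P' = (I − K·H)·P̄ = [89/3 -259/9; -259/9 803/27]

x' = [-14/9, 121/27]
P' = [89/3 -259/9; -259/9 803/27]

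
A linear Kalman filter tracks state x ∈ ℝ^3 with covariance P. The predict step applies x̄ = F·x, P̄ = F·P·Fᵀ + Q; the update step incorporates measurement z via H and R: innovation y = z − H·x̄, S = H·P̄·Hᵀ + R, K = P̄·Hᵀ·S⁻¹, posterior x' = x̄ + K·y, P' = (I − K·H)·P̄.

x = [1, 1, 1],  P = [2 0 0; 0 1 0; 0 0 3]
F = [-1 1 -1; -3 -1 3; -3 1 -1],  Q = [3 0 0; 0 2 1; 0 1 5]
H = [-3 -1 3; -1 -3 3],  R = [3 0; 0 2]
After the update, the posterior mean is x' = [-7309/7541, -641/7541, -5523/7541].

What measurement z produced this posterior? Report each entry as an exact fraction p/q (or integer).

z = [1, -1]

x̄ = F·x = [-1, -1, -3]
P̄ = F·P·Fᵀ + Q = [9 -4 10; -4 48 9; 10 9 27]
S = H·P̄·Hᵀ + R = [117 146; 146 440]
K = P̄·Hᵀ·S⁻¹ = [-869/15082 2839/30164; 6269/15082 -11907/30164; 3014/7541 -246/7541]
x' − x̄ = [232/7541, 6900/7541, 17100/7541] = K·y
y = (KᵀK)⁻¹·Kᵀ·(x' − x̄) = [6, 4]
z = y + H·x̄ = [6, 4] + [-5, -5] = [1, -1]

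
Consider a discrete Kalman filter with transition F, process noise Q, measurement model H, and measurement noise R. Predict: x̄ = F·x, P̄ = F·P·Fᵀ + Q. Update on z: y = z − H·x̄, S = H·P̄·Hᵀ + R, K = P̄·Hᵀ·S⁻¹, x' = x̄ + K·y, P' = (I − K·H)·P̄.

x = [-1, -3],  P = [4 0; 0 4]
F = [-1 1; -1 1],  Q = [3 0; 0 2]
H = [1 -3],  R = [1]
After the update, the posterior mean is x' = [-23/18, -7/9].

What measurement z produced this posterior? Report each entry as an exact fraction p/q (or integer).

x̄ = F·x = [-2, -2]
P̄ = F·P·Fᵀ + Q = [11 8; 8 10]
S = H·P̄·Hᵀ + R = [54]
K = P̄·Hᵀ·S⁻¹ = [-13/54; -11/27]
x' − x̄ = [13/18, 11/9] = K·y
y = (KᵀK)⁻¹·Kᵀ·(x' − x̄) = [-3]
z = y + H·x̄ = [-3] + [4] = [1]

z = [1]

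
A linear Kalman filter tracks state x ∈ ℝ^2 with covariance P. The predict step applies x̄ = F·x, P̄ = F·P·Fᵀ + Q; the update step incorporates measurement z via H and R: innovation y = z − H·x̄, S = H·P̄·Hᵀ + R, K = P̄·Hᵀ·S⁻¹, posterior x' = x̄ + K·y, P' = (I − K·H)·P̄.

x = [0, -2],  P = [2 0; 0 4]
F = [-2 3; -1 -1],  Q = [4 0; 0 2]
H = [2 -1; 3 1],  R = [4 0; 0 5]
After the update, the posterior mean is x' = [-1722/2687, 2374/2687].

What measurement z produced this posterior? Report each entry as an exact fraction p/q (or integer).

x̄ = F·x = [-6, 2]
P̄ = F·P·Fᵀ + Q = [48 -8; -8 8]
S = H·P̄·Hᵀ + R = [236 288; 288 397]
K = P̄·Hᵀ·S⁻¹ = [530/2687 536/2687; -1230/2687 784/2687]
x' − x̄ = [14400/2687, -3000/2687] = K·y
y = (KᵀK)⁻¹·Kᵀ·(x' − x̄) = [12, 15]
z = y + H·x̄ = [12, 15] + [-14, -16] = [-2, -1]

z = [-2, -1]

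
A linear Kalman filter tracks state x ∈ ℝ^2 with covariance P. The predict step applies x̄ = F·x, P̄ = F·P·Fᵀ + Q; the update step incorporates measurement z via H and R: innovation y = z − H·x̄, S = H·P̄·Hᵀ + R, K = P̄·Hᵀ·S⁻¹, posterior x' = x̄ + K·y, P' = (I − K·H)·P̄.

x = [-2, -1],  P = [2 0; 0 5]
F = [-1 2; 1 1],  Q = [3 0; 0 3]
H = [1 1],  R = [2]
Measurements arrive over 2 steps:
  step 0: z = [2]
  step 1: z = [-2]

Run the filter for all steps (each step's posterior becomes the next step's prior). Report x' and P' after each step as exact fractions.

step 0: x' = [165/53, -69/53], P' = [236/53 -170/53; -170/53 206/53]
step 1: x' = [-9393/2278, 4635/2278], P' = [13149/2278 -9339/2278; -9339/2278 9873/2278]

step 0: x̄ = F·x = [0, -3]
step 0: P̄ = F·P·Fᵀ + Q = [25 8; 8 10]
step 0: y = z − H·x̄ = [5]
step 0: S = H·P̄·Hᵀ + R = [53]
step 0: K = P̄·Hᵀ·S⁻¹ = [33/53; 18/53]
step 0: x' = x̄ + K·y = [165/53, -69/53]
step 0: P' = (I − K·H)·P̄ = [236/53 -170/53; -170/53 206/53]
step 1: x̄ = F·x = [-303/53, 96/53]
step 1: P̄ = F·P·Fᵀ + Q = [1899/53 6/53; 6/53 261/53]
step 1: y = z − H·x̄ = [101/53]
step 1: S = H·P̄·Hᵀ + R = [2278/53]
step 1: K = P̄·Hᵀ·S⁻¹ = [1905/2278; 267/2278]
step 1: x' = x̄ + K·y = [-9393/2278, 4635/2278]
step 1: P' = (I − K·H)·P̄ = [13149/2278 -9339/2278; -9339/2278 9873/2278]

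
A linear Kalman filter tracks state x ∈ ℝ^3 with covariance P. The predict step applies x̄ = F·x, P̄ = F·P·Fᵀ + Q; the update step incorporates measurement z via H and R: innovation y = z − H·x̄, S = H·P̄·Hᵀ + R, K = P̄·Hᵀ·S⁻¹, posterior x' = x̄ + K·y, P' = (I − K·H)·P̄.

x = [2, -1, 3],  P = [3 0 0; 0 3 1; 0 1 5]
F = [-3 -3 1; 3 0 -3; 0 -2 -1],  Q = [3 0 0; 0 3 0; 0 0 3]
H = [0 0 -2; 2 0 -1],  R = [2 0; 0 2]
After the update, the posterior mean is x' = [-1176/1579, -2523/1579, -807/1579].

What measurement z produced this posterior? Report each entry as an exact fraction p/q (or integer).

x̄ = F·x = [0, -3, -1]
P̄ = F·P·Fᵀ + Q = [56 -33 14; -33 75 21; 14 21 24]
S = H·P̄·Hᵀ + R = [98 -8; -8 194]
K = P̄·Hᵀ·S⁻¹ = [-1162/4737 2345/4737; -737/1579 -1477/3158; -2320/4737 2/4737]
x' − x̄ = [-1176/1579, 2214/1579, 772/1579] = K·y
y = (KᵀK)⁻¹·Kᵀ·(x' − x̄) = [-1, -2]
z = y + H·x̄ = [-1, -2] + [2, 1] = [1, -1]

z = [1, -1]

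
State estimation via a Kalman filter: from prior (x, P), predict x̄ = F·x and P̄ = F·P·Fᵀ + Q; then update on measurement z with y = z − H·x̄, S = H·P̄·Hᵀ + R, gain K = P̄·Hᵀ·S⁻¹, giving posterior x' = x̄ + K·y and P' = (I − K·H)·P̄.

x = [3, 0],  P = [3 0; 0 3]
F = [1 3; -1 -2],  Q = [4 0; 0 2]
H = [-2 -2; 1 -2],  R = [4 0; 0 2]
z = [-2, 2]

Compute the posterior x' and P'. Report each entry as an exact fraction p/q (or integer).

x' = [1756/1439, -652/1439]
P' = [890/1439 -42/1439; -42/1439 445/1439]

x̄ = F·x = [3, -3]
P̄ = F·P·Fᵀ + Q = [34 -21; -21 17]
y = z − H·x̄ = [-2, -7]
S = H·P̄·Hᵀ + R = [40 -42; -42 188]
K = P̄·Hᵀ·S⁻¹ = [-424/1439 487/1439; -403/2878 -466/1439]
x' = x̄ + K·y = [1756/1439, -652/1439]
P' = (I − K·H)·P̄ = [890/1439 -42/1439; -42/1439 445/1439]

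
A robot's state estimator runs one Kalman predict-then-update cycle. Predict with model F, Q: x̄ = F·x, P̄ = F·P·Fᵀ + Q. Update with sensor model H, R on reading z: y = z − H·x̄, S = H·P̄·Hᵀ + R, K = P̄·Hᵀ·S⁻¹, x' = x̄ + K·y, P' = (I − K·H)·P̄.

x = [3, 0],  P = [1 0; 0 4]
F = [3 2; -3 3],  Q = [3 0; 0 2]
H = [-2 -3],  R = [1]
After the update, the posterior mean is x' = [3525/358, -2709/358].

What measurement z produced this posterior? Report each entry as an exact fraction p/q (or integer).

x̄ = F·x = [9, -9]
P̄ = F·P·Fᵀ + Q = [28 15; 15 47]
S = H·P̄·Hᵀ + R = [716]
K = P̄·Hᵀ·S⁻¹ = [-101/716; -171/716]
x' − x̄ = [303/358, 513/358] = K·y
y = (KᵀK)⁻¹·Kᵀ·(x' − x̄) = [-6]
z = y + H·x̄ = [-6] + [9] = [3]

z = [3]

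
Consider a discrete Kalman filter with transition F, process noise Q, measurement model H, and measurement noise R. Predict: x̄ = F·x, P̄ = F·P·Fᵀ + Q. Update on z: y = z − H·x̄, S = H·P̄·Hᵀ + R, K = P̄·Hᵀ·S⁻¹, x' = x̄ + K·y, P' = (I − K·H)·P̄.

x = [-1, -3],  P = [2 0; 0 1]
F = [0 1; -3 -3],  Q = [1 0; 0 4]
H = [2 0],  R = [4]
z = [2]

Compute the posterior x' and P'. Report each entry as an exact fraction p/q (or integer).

x' = [-1/3, 8]
P' = [2/3 -1; -1 28]

x̄ = F·x = [-3, 12]
P̄ = F·P·Fᵀ + Q = [2 -3; -3 31]
y = z − H·x̄ = [8]
S = H·P̄·Hᵀ + R = [12]
K = P̄·Hᵀ·S⁻¹ = [1/3; -1/2]
x' = x̄ + K·y = [-1/3, 8]
P' = (I − K·H)·P̄ = [2/3 -1; -1 28]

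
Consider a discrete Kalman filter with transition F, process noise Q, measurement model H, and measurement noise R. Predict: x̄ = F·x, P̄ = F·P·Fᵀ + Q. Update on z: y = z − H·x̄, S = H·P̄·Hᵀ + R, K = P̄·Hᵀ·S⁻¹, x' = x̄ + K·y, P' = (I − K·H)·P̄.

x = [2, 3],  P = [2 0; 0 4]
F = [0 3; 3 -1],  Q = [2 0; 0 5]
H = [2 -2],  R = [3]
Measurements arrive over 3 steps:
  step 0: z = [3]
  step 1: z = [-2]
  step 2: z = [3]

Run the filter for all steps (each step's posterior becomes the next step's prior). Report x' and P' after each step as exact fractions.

step 0: x' = [2331/359, 1779/359], P' = [3642/359 3492/359; 3492/359 3609/359]
step 1: x' = [497039/37985, 533578/37985], P' = [1744361/37985 1706567/37985; 1706567/37985 1696454/37985]
step 2: x' = [54106552/8717155, 39272167/8717155], P' = [809841348/8717155 794618403/8717155; 794618403/8717155 785847858/8717155]

step 0: x̄ = F·x = [9, 3]
step 0: P̄ = F·P·Fᵀ + Q = [38 -12; -12 27]
step 0: y = z − H·x̄ = [-9]
step 0: S = H·P̄·Hᵀ + R = [359]
step 0: K = P̄·Hᵀ·S⁻¹ = [100/359; -78/359]
step 0: x' = x̄ + K·y = [2331/359, 1779/359]
step 0: P' = (I − K·H)·P̄ = [3642/359 3492/359; 3492/359 3609/359]
step 1: x̄ = F·x = [5337/359, 5214/359]
step 1: P̄ = F·P·Fᵀ + Q = [33199/359 20601/359; 20601/359 17230/359]
step 1: y = z − H·x̄ = [-964/359]
step 1: S = H·P̄·Hᵀ + R = [37985/359]
step 1: K = P̄·Hᵀ·S⁻¹ = [25196/37985; 6742/37985]
step 1: x' = x̄ + K·y = [497039/37985, 533578/37985]
step 1: P' = (I − K·H)·P̄ = [1744361/37985 1706567/37985; 1706567/37985 1696454/37985]
step 2: x̄ = F·x = [1600734/37985, 957539/37985]
step 2: P̄ = F·P·Fᵀ + Q = [15344056/37985 10269741/37985; 10269741/37985 7346226/37985]
step 2: y = z − H·x̄ = [-234487/7597]
step 2: S = H·P̄·Hᵀ + R = [1743431/7597]
step 2: K = P̄·Hᵀ·S⁻¹ = [2029726/1743431; 1169406/1743431]
step 2: x' = x̄ + K·y = [54106552/8717155, 39272167/8717155]
step 2: P' = (I − K·H)·P̄ = [809841348/8717155 794618403/8717155; 794618403/8717155 785847858/8717155]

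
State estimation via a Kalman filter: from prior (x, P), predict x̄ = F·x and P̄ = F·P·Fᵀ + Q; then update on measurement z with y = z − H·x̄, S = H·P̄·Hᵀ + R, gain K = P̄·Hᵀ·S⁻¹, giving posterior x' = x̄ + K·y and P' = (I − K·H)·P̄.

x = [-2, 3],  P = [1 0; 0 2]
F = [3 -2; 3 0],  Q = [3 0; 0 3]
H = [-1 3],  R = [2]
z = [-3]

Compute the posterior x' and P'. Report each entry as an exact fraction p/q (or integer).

x̄ = F·x = [-12, -6]
P̄ = F·P·Fᵀ + Q = [20 9; 9 12]
y = z − H·x̄ = [3]
S = H·P̄·Hᵀ + R = [76]
K = P̄·Hᵀ·S⁻¹ = [7/76; 27/76]
x' = x̄ + K·y = [-891/76, -375/76]
P' = (I − K·H)·P̄ = [1471/76 495/76; 495/76 183/76]

x' = [-891/76, -375/76]
P' = [1471/76 495/76; 495/76 183/76]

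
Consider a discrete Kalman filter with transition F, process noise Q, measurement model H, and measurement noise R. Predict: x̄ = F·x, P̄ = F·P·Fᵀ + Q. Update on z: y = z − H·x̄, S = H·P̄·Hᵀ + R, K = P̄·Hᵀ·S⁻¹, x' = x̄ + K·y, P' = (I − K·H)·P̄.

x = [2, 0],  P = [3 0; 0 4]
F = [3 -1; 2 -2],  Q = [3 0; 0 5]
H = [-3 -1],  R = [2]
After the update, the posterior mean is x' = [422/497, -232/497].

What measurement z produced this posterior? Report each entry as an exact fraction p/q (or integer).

x̄ = F·x = [6, 4]
P̄ = F·P·Fᵀ + Q = [34 26; 26 33]
S = H·P̄·Hᵀ + R = [497]
K = P̄·Hᵀ·S⁻¹ = [-128/497; -111/497]
x' − x̄ = [-2560/497, -2220/497] = K·y
y = (KᵀK)⁻¹·Kᵀ·(x' − x̄) = [20]
z = y + H·x̄ = [20] + [-22] = [-2]

z = [-2]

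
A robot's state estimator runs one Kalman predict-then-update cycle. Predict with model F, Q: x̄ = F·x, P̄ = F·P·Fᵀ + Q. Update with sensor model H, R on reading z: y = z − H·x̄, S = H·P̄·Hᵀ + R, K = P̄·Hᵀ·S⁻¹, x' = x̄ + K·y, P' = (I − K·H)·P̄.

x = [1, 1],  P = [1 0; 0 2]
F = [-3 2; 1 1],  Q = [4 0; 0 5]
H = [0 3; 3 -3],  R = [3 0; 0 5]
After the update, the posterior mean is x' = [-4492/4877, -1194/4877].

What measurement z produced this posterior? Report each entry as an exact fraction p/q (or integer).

x̄ = F·x = [-1, 2]
P̄ = F·P·Fᵀ + Q = [21 1; 1 8]
S = H·P̄·Hᵀ + R = [75 -63; -63 248]
K = P̄·Hᵀ·S⁻¹ = [1508/4877 1563/4877; 1543/4877 -21/4877]
x' − x̄ = [385/4877, -10948/4877] = K·y
y = (KᵀK)⁻¹·Kᵀ·(x' − x̄) = [-7, 7]
z = y + H·x̄ = [-7, 7] + [6, -9] = [-1, -2]

z = [-1, -2]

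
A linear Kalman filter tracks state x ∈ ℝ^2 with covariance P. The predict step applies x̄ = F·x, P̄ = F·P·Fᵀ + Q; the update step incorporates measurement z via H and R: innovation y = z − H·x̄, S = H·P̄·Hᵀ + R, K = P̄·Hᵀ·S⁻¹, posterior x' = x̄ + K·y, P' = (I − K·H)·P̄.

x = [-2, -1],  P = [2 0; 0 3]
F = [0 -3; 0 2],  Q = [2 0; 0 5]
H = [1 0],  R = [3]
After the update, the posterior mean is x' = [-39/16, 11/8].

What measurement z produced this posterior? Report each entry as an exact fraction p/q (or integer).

z = [-3]

x̄ = F·x = [3, -2]
P̄ = F·P·Fᵀ + Q = [29 -18; -18 17]
S = H·P̄·Hᵀ + R = [32]
K = P̄·Hᵀ·S⁻¹ = [29/32; -9/16]
x' − x̄ = [-87/16, 27/8] = K·y
y = (KᵀK)⁻¹·Kᵀ·(x' − x̄) = [-6]
z = y + H·x̄ = [-6] + [3] = [-3]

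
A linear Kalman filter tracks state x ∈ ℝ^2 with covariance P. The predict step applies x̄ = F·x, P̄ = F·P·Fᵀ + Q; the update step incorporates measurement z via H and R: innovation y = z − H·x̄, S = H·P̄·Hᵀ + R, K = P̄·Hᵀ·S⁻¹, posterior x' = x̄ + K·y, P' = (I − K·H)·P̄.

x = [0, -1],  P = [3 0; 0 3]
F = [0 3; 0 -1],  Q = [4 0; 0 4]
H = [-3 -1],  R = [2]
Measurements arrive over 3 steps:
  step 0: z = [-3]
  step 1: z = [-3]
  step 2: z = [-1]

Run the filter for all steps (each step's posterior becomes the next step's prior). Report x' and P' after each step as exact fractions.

step 0: x' = [37/39, 7/117], P' = [11/13 -71/39; -71/39 619/117]
step 1: x' = [4899/4453, -1397/4453], P' = [3871/4453 -8361/4453; -8361/4453 120931/22265]
step 2: x' = [1479987/4337357, -180749/4337357], P' = [3774179/4337357 -8153013/4337357; -8153013/4337357 23580651/4337357]

step 0: x̄ = F·x = [-3, 1]
step 0: P̄ = F·P·Fᵀ + Q = [31 -9; -9 7]
step 0: y = z − H·x̄ = [-11]
step 0: S = H·P̄·Hᵀ + R = [234]
step 0: K = P̄·Hᵀ·S⁻¹ = [-14/39; 10/117]
step 0: x' = x̄ + K·y = [37/39, 7/117]
step 0: P' = (I − K·H)·P̄ = [11/13 -71/39; -71/39 619/117]
step 1: x̄ = F·x = [7/39, -7/117]
step 1: P̄ = F·P·Fᵀ + Q = [671/13 -619/39; -619/39 1087/117]
step 1: y = z − H·x̄ = [-295/117]
step 1: S = H·P̄·Hᵀ + R = [44530/117]
step 1: K = P̄·Hᵀ·S⁻¹ = [-1626/4453; 2242/22265]
step 1: x' = x̄ + K·y = [4899/4453, -1397/4453]
step 1: P' = (I − K·H)·P̄ = [3871/4453 -8361/4453; -8361/4453 120931/22265]
step 2: x̄ = F·x = [-4191/4453, 1397/4453]
step 2: P̄ = F·P·Fᵀ + Q = [1177439/22265 -362793/22265; -362793/22265 209991/22265]
step 2: y = z − H·x̄ = [-15629/4453]
step 2: S = H·P̄·Hᵀ + R = [8674714/22265]
step 2: K = P̄·Hᵀ·S⁻¹ = [-1584762/4337357; 439194/4337357]
step 2: x' = x̄ + K·y = [1479987/4337357, -180749/4337357]
step 2: P' = (I − K·H)·P̄ = [3774179/4337357 -8153013/4337357; -8153013/4337357 23580651/4337357]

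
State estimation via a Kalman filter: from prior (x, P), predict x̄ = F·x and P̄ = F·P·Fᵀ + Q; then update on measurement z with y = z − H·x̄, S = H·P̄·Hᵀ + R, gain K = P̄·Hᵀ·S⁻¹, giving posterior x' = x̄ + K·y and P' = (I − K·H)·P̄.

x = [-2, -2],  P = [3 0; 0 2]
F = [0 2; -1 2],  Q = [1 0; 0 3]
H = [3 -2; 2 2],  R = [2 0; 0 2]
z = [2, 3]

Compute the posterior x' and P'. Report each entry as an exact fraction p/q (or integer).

x' = [2924/3299, 1772/3299]
P' = [514/3299 140/3299; 140/3299 834/3299]

x̄ = F·x = [-4, -2]
P̄ = F·P·Fᵀ + Q = [9 8; 8 14]
y = z − H·x̄ = [10, 15]
S = H·P̄·Hᵀ + R = [43 14; 14 158]
K = P̄·Hᵀ·S⁻¹ = [631/3299 654/3299; -624/3299 974/3299]
x' = x̄ + K·y = [2924/3299, 1772/3299]
P' = (I − K·H)·P̄ = [514/3299 140/3299; 140/3299 834/3299]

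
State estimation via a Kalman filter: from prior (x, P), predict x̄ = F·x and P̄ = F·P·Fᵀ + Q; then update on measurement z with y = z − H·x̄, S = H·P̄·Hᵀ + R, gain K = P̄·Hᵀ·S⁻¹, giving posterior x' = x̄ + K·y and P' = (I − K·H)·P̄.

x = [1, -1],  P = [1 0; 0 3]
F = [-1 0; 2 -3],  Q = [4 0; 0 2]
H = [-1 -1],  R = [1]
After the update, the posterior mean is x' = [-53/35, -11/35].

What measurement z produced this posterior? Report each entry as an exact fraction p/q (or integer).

z = [2]

x̄ = F·x = [-1, 5]
P̄ = F·P·Fᵀ + Q = [5 -2; -2 33]
S = H·P̄·Hᵀ + R = [35]
K = P̄·Hᵀ·S⁻¹ = [-3/35; -31/35]
x' − x̄ = [-18/35, -186/35] = K·y
y = (KᵀK)⁻¹·Kᵀ·(x' − x̄) = [6]
z = y + H·x̄ = [6] + [-4] = [2]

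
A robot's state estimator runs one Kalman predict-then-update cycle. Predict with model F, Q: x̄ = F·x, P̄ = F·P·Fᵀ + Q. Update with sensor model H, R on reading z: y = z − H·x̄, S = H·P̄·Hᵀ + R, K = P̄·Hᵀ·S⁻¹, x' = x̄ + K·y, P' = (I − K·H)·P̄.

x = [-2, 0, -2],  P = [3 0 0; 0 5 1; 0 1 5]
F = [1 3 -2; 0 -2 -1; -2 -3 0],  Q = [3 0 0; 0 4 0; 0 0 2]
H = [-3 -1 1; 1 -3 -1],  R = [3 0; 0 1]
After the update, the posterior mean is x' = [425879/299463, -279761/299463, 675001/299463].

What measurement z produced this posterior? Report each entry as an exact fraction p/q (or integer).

x̄ = F·x = [2, 2, 4]
P̄ = F·P·Fᵀ + Q = [59 -19 -45; -19 33 33; -45 33 59]
S = H·P̄·Hᵀ + R = [716 -535; -535 818]
K = P̄·Hᵀ·S⁻¹ = [-79919/299463 6671/299463; -34159/299463 -77621/299463; 23093/299463 -59213/299463]
x' − x̄ = [-173047/299463, -878687/299463, -522851/299463] = K·y
y = (KᵀK)⁻¹·Kᵀ·(x' − x̄) = [3, 10]
z = y + H·x̄ = [3, 10] + [-4, -8] = [-1, 2]

z = [-1, 2]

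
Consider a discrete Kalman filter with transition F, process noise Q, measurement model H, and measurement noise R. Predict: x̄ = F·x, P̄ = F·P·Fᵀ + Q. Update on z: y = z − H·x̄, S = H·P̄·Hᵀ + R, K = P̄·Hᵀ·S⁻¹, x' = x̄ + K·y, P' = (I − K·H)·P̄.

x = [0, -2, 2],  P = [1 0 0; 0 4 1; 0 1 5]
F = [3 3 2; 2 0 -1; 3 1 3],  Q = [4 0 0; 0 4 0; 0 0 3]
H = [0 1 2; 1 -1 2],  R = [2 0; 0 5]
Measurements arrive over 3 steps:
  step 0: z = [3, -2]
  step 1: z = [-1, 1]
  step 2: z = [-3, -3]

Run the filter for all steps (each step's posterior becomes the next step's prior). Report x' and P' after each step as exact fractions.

step 0: x' = [-14057/2687, -2599/8061, 12820/8061], P' = [37074/2687 48754/8061 -24574/8061; 48754/8061 33706/8061 -13454/8061; -24574/8061 -13454/8061 2945/2687]
step 1: x' = [541816340/826794453, -1034568689/826794453, -49289393/826794453], P' = [8168428880/826794453 3440507044/826794453 -1599103268/826794453; 3440507044/826794453 2599356806/826794453 -893044384/826794453; -1599103268/826794453 -893044384/826794453 637656557/826794453]
step 2: x' = [-12378062741389/4179911841191, -4590125134023/4179911841191, -3513020275076/4179911841191], P' = [193670585808394/20899559205955 80724368978964/20899559205955 -7485131944886/4179911841191; 80724368978964/20899559205955 62607412219794/20899559205955 -4223947571880/4179911841191; -7485131944886/4179911841191 -4223947571880/4179911841191 3084226588593/4179911841191]

step 0: x̄ = F·x = [-2, -2, 4]
step 0: P̄ = F·P·Fᵀ + Q = [81 -7 62; -7 13 -10; 62 -10 67]
step 0: y = z − H·x̄ = [-3, -10]
step 0: S = H·P̄·Hᵀ + R = [243 372; 372 669]
step 0: K = P̄·Hᵀ·S⁻¹ = [-197/8061 888/2687; 1133/2687 -2372/8061; 2108/8061 1310/8061]
step 0: x' = x̄ + K·y = [-14057/2687, -2599/8061, 12820/8061]
step 0: P' = (I − K·H)·P̄ = [37074/2687 48754/8061 -24574/8061; 48754/8061 33706/8061 -13454/8061; -24574/8061 -13454/8061 2945/2687]
step 1: x̄ = F·x = [-108670/8061, -97162/8061, -90652/8061]
step 1: P̄ = F·P·Fᵀ + Q = [597724/2687 957974/8061 1223570/8061; 957974/8061 584263/8061 678067/8061; 1223570/8061 678067/8061 907870/8061]
step 1: y = z − H·x̄ = [90135/2687, 200873/8061]
step 1: S = H·P̄·Hᵀ + R = [2314711/2687 2150777/2687; 2150777/2687 6315284/8061]
step 1: K = P̄·Hᵀ·S⁻¹ = [40383418/275598151 101981020/275598151; 135544673/275598151 -62995902/275598151; 63711455/275598151 37950282/275598151]
step 1: x' = x̄ + K·y = [541816340/826794453, -1034568689/826794453, -49289393/826794453]
step 1: P' = (I − K·H)·P̄ = [8168428880/826794453 3440507044/826794453 -1599103268/826794453; 3440507044/826794453 2599356806/826794453 -893044384/826794453; -1599103268/826794453 -893044384/826794453 637656557/826794453]
step 2: x̄ = F·x = [-1576835833/826794453, 377640691/275598151, 443012152/826794453]
step 2: P̄ = F·P·Fᵀ + Q = [134791230182/826794453 23152777438/275598151 92615916964/826794453; 23152777438/275598151 14338320987/275598151 16691450759/275598151; 92615916964/826794453 16691450759/275598151 70835426234/826794453]
step 2: y = z − H·x̄ = [-4499329736/826794453, -656649757/826794453]
step 2: S = H·P̄·Hᵀ + R = [528307665911/826794453 495016908217/826794453; 495016908217/826794453 496531464464/826794453]
step 2: K = P̄·Hᵀ·S⁻¹ = [2936524765052/20899559205955 7618979476114/20899559205955; 10183968250497/20899559205955 -4824503791926/20899559205955; 972252802653/4179911841191 581453760836/4179911841191]
step 2: x' = x̄ + K·y = [-12378062741389/4179911841191, -4590125134023/4179911841191, -3513020275076/4179911841191]
step 2: P' = (I − K·H)·P̄ = [193670585808394/20899559205955 80724368978964/20899559205955 -7485131944886/4179911841191; 80724368978964/20899559205955 62607412219794/20899559205955 -4223947571880/4179911841191; -7485131944886/4179911841191 -4223947571880/4179911841191 3084226588593/4179911841191]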